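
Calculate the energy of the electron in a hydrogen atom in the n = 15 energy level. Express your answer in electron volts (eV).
-0.06047 eV

The energy levels of a hydrogen-like atom are given by:
E_n = -13.6057 eV / n²

For n = 15:
E_15 = -13.6057 eV / 15²
E_15 = -13.6057 eV / 225
E_15 = -0.06047 eV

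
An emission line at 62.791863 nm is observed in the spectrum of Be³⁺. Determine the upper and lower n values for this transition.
n = 7 → n = 3

First, find the photon energy from the wavelength (hc = 1239.84 eV·nm):
E = hc/λ = 1239.84 eV·nm / 62.791863 nm = 19.745234 eV

The energy levels of Be³⁺ satisfy E_n = -13.6057 × 4² / n² eV, so an emission n_i → n_f releases
ΔE = 13.6057 × 4² × (1/n_f² − 1/n_i²) eV.

Setting ΔE equal to the photon energy:
1/n_f² − 1/n_i² = 19.745234 / (13.6057 × 4²) = 0.090702950

Since 1/n_i² must be positive, we need 1/n_f² > 0.090702950, i.e. n_f ≤ 3. For each allowed n_f, solve n_i = (1/n_f² − 0.090702950)^(−1/2) and check whether it is a whole number:
  n_f = 1: 1/n_i² = 1.000000000 − 0.090702950 = 0.909297050 → n_i = 1.049  (not an integer) ✗
  n_f = 2: 1/n_i² = 0.250000000 − 0.090702950 = 0.159297050 → n_i = 2.506  (not an integer) ✗
  n_f = 3: 1/n_i² = 0.111111111 − 0.090702950 = 0.020408161 → n_i = 7.000  → integer, n_i = 7 ✓

Only n_f = 3 gives an integer upper level, n_i = 7.

The transition is from n = 7 to n = 3 (emission).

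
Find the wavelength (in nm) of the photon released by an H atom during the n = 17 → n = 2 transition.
369.621927 nm

First, find the transition energy using E_n = -13.6057 / n² eV:
E_17 = -13.6057 / 17² = -0.0470785467 eV
E_2 = -13.6057 / 2² = -3.4014250000 eV

Photon energy: |ΔE| = |E_2 - E_17| = 3.3543464533 eV

Convert to wavelength using E = hc/λ with hc = 1239.84 eV·nm:
λ = hc/E = 1239.84 eV·nm / 3.3543464533 eV
λ = 369.621927 nm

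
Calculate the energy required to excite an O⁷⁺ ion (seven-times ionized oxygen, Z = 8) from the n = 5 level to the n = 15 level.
30.961 eV

The energy levels of a hydrogen-like atom are E_n = -13.6057 Z² eV / n².

Energy at n = 5: E_5 = -13.6057 × 8² / 5² = -34.830592 eV
Energy at n = 15: E_15 = -13.6057 × 8² / 15² = -3.870066 eV

The excitation energy is the difference:
ΔE = E_15 - E_5
ΔE = -3.870066 - (-34.830592)
ΔE = 30.961 eV

Since this is positive, energy must be absorbed (photon absorption).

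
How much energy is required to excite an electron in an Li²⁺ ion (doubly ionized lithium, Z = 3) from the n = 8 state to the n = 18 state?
1.54 eV

The energy levels of a hydrogen-like atom are E_n = -13.6057 Z² eV / n².

Energy at n = 8: E_8 = -13.6057 × 3² / 8² = -1.91330 eV
Energy at n = 18: E_18 = -13.6057 × 3² / 18² = -0.37794 eV

The excitation energy is the difference:
ΔE = E_18 - E_8
ΔE = -0.37794 - (-1.91330)
ΔE = 1.54 eV

Since this is positive, energy must be absorbed (photon absorption).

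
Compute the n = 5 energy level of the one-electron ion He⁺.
-2.18 eV

For hydrogen-like ions, the energy levels scale with Z²:
E_n = -13.6057 Z² / n² eV

For He⁺ (Z = 2) at n = 5:
E_5 = -13.6057 × 2² / 5²
E_5 = -13.6057 × 4 / 25
E_5 = -54.4228 / 25
E_5 = -2.18 eV

The energy is 4 times more negative than hydrogen at the same n due to the stronger nuclear charge.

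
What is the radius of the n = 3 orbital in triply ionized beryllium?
0.11906 nm (or 1.19065 Å)

The Bohr radius formula is:
r_n = n² a₀ / Z

where a₀ = 0.05291772 nm is the Bohr radius.

For Be³⁺ (Z = 4) at n = 3:
r_3 = 3² × 0.05291772 nm / 4
r_3 = 9 × 0.05291772 nm / 4
r_3 = 0.476259 nm / 4
r_3 = 0.11906 nm

The electron orbits at approximately 0.11906 nm from the nucleus.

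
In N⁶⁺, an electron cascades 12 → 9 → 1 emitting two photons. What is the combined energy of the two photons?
662.0496 eV

The energy levels of N⁶⁺ are E_n = -13.6057 × 7² / n² eV.

First transition (12 → 9):
ΔE₁ = |E_9 - E_12|
ΔE₁ = |-8.2306086420 - (-4.6297173611)| = 3.6008913 eV

Second transition (9 → 1):
ΔE₂ = |E_1 - E_9|
ΔE₂ = |-666.6793000000 - (-8.2306086420)| = 658.4486914 eV

Total energy released:
E_total = ΔE₁ + ΔE₂ = 3.6008913 + 658.4486914 = 662.0496 eV

Note: This equals the direct transition 12 → 1: 662.0496 eV ✓
Energy is conserved regardless of the path taken.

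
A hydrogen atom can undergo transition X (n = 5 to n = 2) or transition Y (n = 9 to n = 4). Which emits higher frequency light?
5 → 2

Calculate the energy for each transition:

Transition 5 → 2:
ΔE₁ = |E_2 - E_5| = |-13.6057/2² - (-13.6057/5²)|
ΔE₁ = |-3.40142500000 - (-0.54422800000)| = 2.85719700 eV

Transition 9 → 4:
ΔE₂ = |E_4 - E_9| = |-13.6057/4² - (-13.6057/9²)|
ΔE₂ = |-0.85035625000 - (-0.16797160494)| = 0.68238465 eV

Since 2.85719700 eV > 0.68238465 eV, the transition 5 → 2 emits the more energetic photon.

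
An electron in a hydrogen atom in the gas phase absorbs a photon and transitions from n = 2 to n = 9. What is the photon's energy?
3.233453 eV

The energy levels of a hydrogen-like atom are E_n = -13.6057 eV / n².

Energy at n = 2: E_2 = -13.6057 / 2² = -3.401425000 eV
Energy at n = 9: E_9 = -13.6057 / 9² = -0.167971605 eV

The excitation energy is the difference:
ΔE = E_9 - E_2
ΔE = -0.167971605 - (-3.401425000)
ΔE = 3.233453 eV

Since this is positive, energy must be absorbed (photon absorption).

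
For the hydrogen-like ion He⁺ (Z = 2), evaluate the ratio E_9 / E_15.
2.7778

Using E_n = -13.6057 Z² / n² eV with Z = 2:

E_9 = -13.6057 × 2² / 9² = -54.4228 / 81 = -0.6718864198 eV
E_15 = -13.6057 × 2² / 15² = -54.4228 / 225 = -0.2418791111 eV

The ratio is:
E_9/E_15 = (-0.6718864198) / (-0.2418791111)
E_9/E_15 = (-54.4228/81) / (-54.4228/225)
E_9/E_15 = 225/81
E_9/E_15 = 2.7778
(Note: the Z² factors cancel in the ratio.)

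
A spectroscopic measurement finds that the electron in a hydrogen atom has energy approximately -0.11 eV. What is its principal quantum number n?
n = 11

The exact energy levels follow E_n = -13.6057 eV / n².

The measured value (-0.11 eV) is reported to only 2 significant figures, so we must test candidate n values and see which one matches to that precision.

Candidate energies:
  n = 9:  E = -13.6057/9² = -0.16797 eV
  n = 10:  E = -13.6057/10² = -0.13606 eV
  n = 11:  E = -13.6057/11² = -0.11244 eV  ← matches
  n = 12:  E = -13.6057/12² = -0.09448 eV
  n = 13:  E = -13.6057/13² = -0.08051 eV

Checking against the measurement of -0.11 eV (2 sig figs), only n = 11 agrees:
E_11 = -0.11244 eV, which rounds to -0.11 eV ✓

Therefore n = 11.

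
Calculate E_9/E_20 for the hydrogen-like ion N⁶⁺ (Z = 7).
4.94

Using E_n = -13.6057 Z² / n² eV with Z = 7:

E_9 = -13.6057 × 7² / 9² = -666.6793 / 81 = -8.23060864 eV
E_20 = -13.6057 × 7² / 20² = -666.6793 / 400 = -1.66669825 eV

The ratio is:
E_9/E_20 = (-8.23060864) / (-1.66669825)
E_9/E_20 = (-666.6793/81) / (-666.6793/400)
E_9/E_20 = 400/81
E_9/E_20 = 4.94
(Note: the Z² factors cancel in the ratio.)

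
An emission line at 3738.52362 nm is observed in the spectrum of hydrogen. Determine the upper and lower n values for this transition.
n = 8 → n = 5

First, find the photon energy from the wavelength (hc = 1239.84 eV·nm):
E = hc/λ = 1239.84 eV·nm / 3738.52362 nm = 0.33163894 eV

The energy levels of hydrogen satisfy E_n = -13.6057 / n² eV, so an emission n_i → n_f releases
ΔE = 13.6057 × (1/n_f² − 1/n_i²) eV.

Setting ΔE equal to the photon energy:
1/n_f² − 1/n_i² = 0.33163894 / 13.6057 = 0.024375000

Since 1/n_i² must be positive, we need 1/n_f² > 0.024375000, i.e. n_f ≤ 6. For each allowed n_f, solve n_i = (1/n_f² − 0.024375000)^(−1/2) and check whether it is a whole number:
  n_f = 1: 1/n_i² = 1.000000000 − 0.024375000 = 0.975625000 → n_i = 1.012  (not an integer) ✗
  n_f = 2: 1/n_i² = 0.250000000 − 0.024375000 = 0.225625000 → n_i = 2.105  (not an integer) ✗
  n_f = 3: 1/n_i² = 0.111111111 − 0.024375000 = 0.086736111 → n_i = 3.395  (not an integer) ✗
  n_f = 4: 1/n_i² = 0.062500000 − 0.024375000 = 0.038125000 → n_i = 5.121  (not an integer) ✗
  n_f = 5: 1/n_i² = 0.040000000 − 0.024375000 = 0.015625000 → n_i = 8.000  → integer, n_i = 8 ✓
  n_f = 6: 1/n_i² = 0.027777778 − 0.024375000 = 0.003402778 → n_i = 17.143  (not an integer) ✗

Only n_f = 5 gives an integer upper level, n_i = 8.

The transition is from n = 8 to n = 5 (emission).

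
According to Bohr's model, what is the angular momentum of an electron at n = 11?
1.16e-33 J·s (or 11ℏ)

In the Bohr model, angular momentum is quantized:
L = nℏ

where ℏ = h/(2π) = 1.0546e-34 J·s

For n = 11:
L = 11 × 1.0546e-34 J·s
L = 1.16e-33 J·s

This can also be written as L = 11ℏ.
The angular momentum is an integer multiple of the reduced Planck constant.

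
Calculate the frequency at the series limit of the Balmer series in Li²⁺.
7.4021e+15 Hz

The series limit corresponds to the transition from n = ∞ to n = 2.
This is the highest energy (shortest wavelength) transition in the Balmer series.

E_∞ = 0 eV
E_2 = -13.6057 × 3² / 2² = -30.612825 eV

Energy at series limit:
ΔE = E_∞ - E_2 = 0 - (-30.612825) = 30.612825 eV
E = 30.612825 eV × (1.602177 × 10⁻¹⁹ J/eV) = 4.904716e-18 J
f = E/h = 4.904716e-18 J / (6.62607 × 10⁻³⁴ J·s) = 7.4021e+15 Hz

This energy equals the ionization energy from the n = 2 state of Li²⁺.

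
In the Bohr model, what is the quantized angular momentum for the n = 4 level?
4.2183e-34 J·s (or 4ℏ)

In the Bohr model, angular momentum is quantized:
L = nℏ

where ℏ = h/(2π) = 1.054572e-34 J·s

For n = 4:
L = 4 × 1.054572e-34 J·s
L = 4.2183e-34 J·s

This can also be written as L = 4ℏ.
The angular momentum is an integer multiple of the reduced Planck constant.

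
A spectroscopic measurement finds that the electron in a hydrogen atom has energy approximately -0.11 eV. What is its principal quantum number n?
n = 11

The exact energy levels follow E_n = -13.6057 eV / n².

The measured value (-0.11 eV) is reported to only 2 significant figures, so we must test candidate n values and see which one matches to that precision.

Candidate energies:
  n = 9:  E = -13.6057/9² = -0.167972 eV
  n = 10:  E = -13.6057/10² = -0.136057 eV
  n = 11:  E = -13.6057/11² = -0.112444 eV  ← matches
  n = 12:  E = -13.6057/12² = -0.094484 eV
  n = 13:  E = -13.6057/13² = -0.080507 eV

Checking against the measurement of -0.11 eV (2 sig figs), only n = 11 agrees:
E_11 = -0.112444 eV, which rounds to -0.11 eV ✓

Therefore n = 11.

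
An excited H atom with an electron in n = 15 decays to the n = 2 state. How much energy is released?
3.341 eV

The energy levels are E_n = -13.6057 eV / n².

Energy at n = 15: E_15 = -13.6057 / 15² = -0.060470 eV
Energy at n = 2: E_2 = -13.6057 / 2² = -3.401425 eV

For emission (electron falling to lower state), the photon energy is:
E_photon = E_15 - E_2 = |-0.060470 - (-3.401425)|
E_photon = 3.341 eV

This energy is carried away by the emitted photon.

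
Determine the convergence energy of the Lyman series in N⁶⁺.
666.679300 eV

The series limit corresponds to the transition from n = ∞ to n = 1.
This is the highest energy (shortest wavelength) transition in the Lyman series.

E_∞ = 0 eV
E_1 = -13.6057 × 7² / 1² = -666.679300 eV

Energy at series limit:
ΔE = E_∞ - E_1 = 0 - (-666.679300) = 666.679300 eV

This energy equals the ionization energy from the n = 1 state of N⁶⁺.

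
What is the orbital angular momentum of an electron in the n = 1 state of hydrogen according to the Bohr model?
1.05457e-34 J·s (or 1ℏ)

In the Bohr model, angular momentum is quantized:
L = nℏ

where ℏ = h/(2π) = 1.0545718e-34 J·s

For n = 1:
L = 1 × 1.0545718e-34 J·s
L = 1.05457e-34 J·s

This can also be written as L = 1ℏ.
The angular momentum is an integer multiple of the reduced Planck constant.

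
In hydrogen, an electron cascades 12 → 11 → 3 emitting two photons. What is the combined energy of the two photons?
1.41726 eV

The energy levels of hydrogen are E_n = -13.6057 / n² eV.

First transition (12 → 11):
ΔE₁ = |E_11 - E_12|
ΔE₁ = |-0.11244380165 - (-0.09448402778)| = 0.01795977 eV

Second transition (11 → 3):
ΔE₂ = |E_3 - E_11|
ΔE₂ = |-1.51174444444 - (-0.11244380165)| = 1.39930064 eV

Total energy released:
E_total = ΔE₁ + ΔE₂ = 0.01795977 + 1.39930064 = 1.41726 eV

Note: This equals the direct transition 12 → 3: 1.41726 eV ✓
Energy is conserved regardless of the path taken.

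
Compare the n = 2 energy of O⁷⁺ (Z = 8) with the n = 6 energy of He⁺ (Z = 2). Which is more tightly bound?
O⁷⁺ at n = 2 (E = -217.69 eV)

Using E_n = -13.6057 Z² / n² eV:

O⁷⁺ (Z = 8) at n = 2:
E = -13.6057 × 8² / 2² = -13.6057 × 64 / 4 = -217.69120 eV

He⁺ (Z = 2) at n = 6:
E = -13.6057 × 2² / 6² = -13.6057 × 4 / 36 = -1.51174 eV

Since -217.69120 eV < -1.51174 eV,
O⁷⁺ at n = 2 is more tightly bound (requires more energy to ionize).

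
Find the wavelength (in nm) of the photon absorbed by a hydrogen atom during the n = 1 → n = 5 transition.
94.923451 nm

First, find the transition energy using E_n = -13.6057 / n² eV:
E_1 = -13.6057 / 1² = -13.60570000 eV
E_5 = -13.6057 / 5² = -0.54422800 eV

Photon energy: |ΔE| = |E_5 - E_1| = 13.06147200 eV

Convert to wavelength using E = hc/λ with hc = 1239.84 eV·nm:
λ = hc/E = 1239.84 eV·nm / 13.06147200 eV
λ = 94.923451 nm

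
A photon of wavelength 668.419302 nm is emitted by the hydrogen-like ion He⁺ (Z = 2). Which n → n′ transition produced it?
n = 13 → n = 5

First, find the photon energy from the wavelength (hc = 1239.84 eV·nm):
E = hc/λ = 1239.84 eV·nm / 668.419302 nm = 1.8548836 eV

The energy levels of He⁺ satisfy E_n = -13.6057 × 2² / n² eV, so an emission n_i → n_f releases
ΔE = 13.6057 × 2² × (1/n_f² − 1/n_i²) eV.

Setting ΔE equal to the photon energy:
1/n_f² − 1/n_i² = 1.8548836 / (13.6057 × 2²) = 0.034082840

Since 1/n_i² must be positive, we need 1/n_f² > 0.034082840, i.e. n_f ≤ 5. For each allowed n_f, solve n_i = (1/n_f² − 0.034082840)^(−1/2) and check whether it is a whole number:
  n_f = 1: 1/n_i² = 1.000000000 − 0.034082840 = 0.965917160 → n_i = 1.017  (not an integer) ✗
  n_f = 2: 1/n_i² = 0.250000000 − 0.034082840 = 0.215917160 → n_i = 2.152  (not an integer) ✗
  n_f = 3: 1/n_i² = 0.111111111 − 0.034082840 = 0.077028271 → n_i = 3.603  (not an integer) ✗
  n_f = 4: 1/n_i² = 0.062500000 − 0.034082840 = 0.028417160 → n_i = 5.932  (not an integer) ✗
  n_f = 5: 1/n_i² = 0.040000000 − 0.034082840 = 0.005917160 → n_i = 13.000  → integer, n_i = 13 ✓

Only n_f = 5 gives an integer upper level, n_i = 13.

The transition is from n = 13 to n = 5 (emission).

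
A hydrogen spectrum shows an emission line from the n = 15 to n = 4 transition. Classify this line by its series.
Brackett series

The spectral series in hydrogen are named based on the final (lower) energy level:
- Lyman series: n_final = 1 (ultraviolet)
- Balmer series: n_final = 2 (visible/near-UV)
- Paschen series: n_final = 3 (infrared)
- Brackett series: n_final = 4 (infrared)
- Pfund series: n_final = 5 (far infrared)

Since this transition ends at n = 4, it belongs to the Brackett series.

For reference, this 15 → 4 line has photon energy
ΔE = 13.6057 eV × (1/4² - 1/15²) = 0.78988647222 eV,
corresponding to wavelength λ = hc/ΔE = 1239.84 eV·nm / 0.78988647222 eV = 1569.64329 nm in the infrared region.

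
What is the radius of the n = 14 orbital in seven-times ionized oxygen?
1.2965 nm (or 12.9648 Å)

The Bohr radius formula is:
r_n = n² a₀ / Z

where a₀ = 0.0529177 nm is the Bohr radius.

For O⁷⁺ (Z = 8) at n = 14:
r_14 = 14² × 0.0529177 nm / 8
r_14 = 196 × 0.0529177 nm / 8
r_14 = 10.37187 nm / 8
r_14 = 1.2965 nm

The electron orbits at approximately 1.2965 nm from the nucleus.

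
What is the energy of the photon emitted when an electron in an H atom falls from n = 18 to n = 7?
0.23567 eV

The energy levels are E_n = -13.6057 eV / n².

Energy at n = 18: E_18 = -13.6057 / 18² = -0.04199290 eV
Energy at n = 7: E_7 = -13.6057 / 7² = -0.27766735 eV

For emission (electron falling to lower state), the photon energy is:
E_photon = E_18 - E_7 = |-0.04199290 - (-0.27766735)|
E_photon = 0.23567 eV

This energy is carried away by the emitted photon.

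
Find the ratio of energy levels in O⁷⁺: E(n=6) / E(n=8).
1.78

Using E_n = -13.6057 Z² / n² eV with Z = 8:

E_6 = -13.6057 × 8² / 6² = -870.7648 / 36 = -24.18791111 eV
E_8 = -13.6057 × 8² / 8² = -870.7648 / 64 = -13.60570000 eV

The ratio is:
E_6/E_8 = (-24.18791111) / (-13.60570000)
E_6/E_8 = (-870.7648/36) / (-870.7648/64)
E_6/E_8 = 64/36
E_6/E_8 = 1.78
(Note: the Z² factors cancel in the ratio.)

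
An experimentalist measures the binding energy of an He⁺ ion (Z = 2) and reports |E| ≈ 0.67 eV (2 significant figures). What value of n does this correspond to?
n = 9

The exact energy levels follow E_n = -13.6057 Z² / n² eV with Z = 2.

The measured value (-0.67 eV) is reported to only 2 significant figures, so we must test candidate n values and see which one matches to that precision.

Candidate energies:
  n = 7:  E = -13.6057 × 2² / 7² = -1.11067 eV
  n = 8:  E = -13.6057 × 2² / 8² = -0.85036 eV
  n = 9:  E = -13.6057 × 2² / 9² = -0.67189 eV  ← matches
  n = 10:  E = -13.6057 × 2² / 10² = -0.54423 eV
  n = 11:  E = -13.6057 × 2² / 11² = -0.44978 eV

Checking against the measurement of -0.67 eV (2 sig figs), only n = 9 agrees:
E_9 = -0.67189 eV, which rounds to -0.67 eV ✓

Therefore n = 9.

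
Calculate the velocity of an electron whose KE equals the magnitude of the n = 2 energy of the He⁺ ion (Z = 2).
2.18769e+06 m/s (or 0.729736% of c)

The binding energy at n = 2 for He⁺ is:
E_2 = -13.6057 × 2²/2² = -13.60570000 eV
|E_2| = 13.60570000 eV

Convert to Joules:
KE = 13.60570000 eV × (1.602177 × 10⁻¹⁹ J/eV) = 2.1798740e-18 J

Using KE = ½mv²:
v = √(2·KE/m_e)
v = √(2 × 2.1798740e-18 J / 9.10938 × 10⁻³¹ kg)
v = 2.18769e+06 m/s

This is approximately 0.729736% the speed of light.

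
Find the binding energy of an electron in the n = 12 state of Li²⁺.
0.8504 eV

The ionization energy is the energy needed to remove the electron completely (n → ∞).

For a hydrogen-like ion with Z = 3, E_n = -13.6057 Z² / n² eV.

At n = 12: E_12 = -13.6057 × 3² / 12² = -0.8503563 eV
At n = ∞: E_∞ = 0 eV

Ionization energy = E_∞ - E_12 = 0 - (-0.8503563) = 0.8503563 eV
Ionization energy ≈ 0.8504 eV

This is also called the binding energy of the electron in state n = 12.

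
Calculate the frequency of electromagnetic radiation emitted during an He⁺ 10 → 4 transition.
6.9087e+14 Hz

First, find the transition energy:
E_10 = -13.6057 × 2² / 10² = -0.5442280 eV
E_4 = -13.6057 × 2² / 4² = -3.4014250 eV
|ΔE| = |E_4 - E_10| = 2.8571970 eV

Convert to Joules: E = 2.8571970 eV × (1.602177 × 10⁻¹⁹ J/eV) = 4.577735e-19 J

Using E = hf:
f = E/h = 4.577735e-19 J / (6.62607 × 10⁻³⁴ J·s)
f = 6.9087e+14 Hz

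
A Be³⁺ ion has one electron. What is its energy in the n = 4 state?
-13.60570 eV

For hydrogen-like ions, the energy levels scale with Z²:
E_n = -13.6057 Z² / n² eV

For Be³⁺ (Z = 4) at n = 4:
E_4 = -13.6057 × 4² / 4²
E_4 = -13.6057 × 16 / 16
E_4 = -217.6912 / 16
E_4 = -13.60570 eV

The energy is 16 times more negative than hydrogen at the same n due to the stronger nuclear charge.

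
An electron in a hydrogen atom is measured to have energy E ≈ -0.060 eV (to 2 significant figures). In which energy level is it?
n = 15

The exact energy levels follow E_n = -13.6057 eV / n².

The measured value (-0.060 eV) is reported to only 2 significant figures, so we must test candidate n values and see which one matches to that precision.

Candidate energies:
  n = 13:  E = -13.6057/13² = -0.08051 eV
  n = 14:  E = -13.6057/14² = -0.06942 eV
  n = 15:  E = -13.6057/15² = -0.06047 eV  ← matches
  n = 16:  E = -13.6057/16² = -0.05315 eV
  n = 17:  E = -13.6057/17² = -0.04708 eV

Checking against the measurement of -0.060 eV (2 sig figs), only n = 15 agrees:
E_15 = -0.06047 eV, which rounds to -0.060 eV ✓

Therefore n = 15.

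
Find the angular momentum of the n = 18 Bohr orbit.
1.898e-33 J·s (or 18ℏ)

In the Bohr model, angular momentum is quantized:
L = nℏ

where ℏ = h/(2π) = 1.05457e-34 J·s

For n = 18:
L = 18 × 1.05457e-34 J·s
L = 1.898e-33 J·s

This can also be written as L = 18ℏ.
The angular momentum is an integer multiple of the reduced Planck constant.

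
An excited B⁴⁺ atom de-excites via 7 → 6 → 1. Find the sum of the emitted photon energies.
333.2008 eV

The energy levels of B⁴⁺ are E_n = -13.6057 × 5² / n² eV.

First transition (7 → 6):
ΔE₁ = |E_6 - E_7|
ΔE₁ = |-9.4484027778 - (-6.9416836735)| = 2.5067191 eV

Second transition (6 → 1):
ΔE₂ = |E_1 - E_6|
ΔE₂ = |-340.1425000000 - (-9.4484027778)| = 330.6940972 eV

Total energy released:
E_total = ΔE₁ + ΔE₂ = 2.5067191 + 330.6940972 = 333.2008 eV

Note: This equals the direct transition 7 → 1: 333.2008 eV ✓
Energy is conserved regardless of the path taken.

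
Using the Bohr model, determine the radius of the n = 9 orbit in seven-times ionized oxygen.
0.53579 nm (or 5.35792 Å)

The Bohr radius formula is:
r_n = n² a₀ / Z

where a₀ = 0.05291772 nm is the Bohr radius.

For O⁷⁺ (Z = 8) at n = 9:
r_9 = 9² × 0.05291772 nm / 8
r_9 = 81 × 0.05291772 nm / 8
r_9 = 4.286335 nm / 8
r_9 = 0.53579 nm

The electron orbits at approximately 0.53579 nm from the nucleus.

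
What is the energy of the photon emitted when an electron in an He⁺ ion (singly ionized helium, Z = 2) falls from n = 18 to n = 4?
3.233 eV

The energy levels are E_n = -13.6057 Z² eV / n².

Energy at n = 18: E_18 = -13.6057 × 2² / 18² = -0.167972 eV
Energy at n = 4: E_4 = -13.6057 × 2² / 4² = -3.401425 eV

For emission (electron falling to lower state), the photon energy is:
E_photon = E_18 - E_4 = |-0.167972 - (-3.401425)|
E_photon = 3.233 eV

This energy is carried away by the emitted photon.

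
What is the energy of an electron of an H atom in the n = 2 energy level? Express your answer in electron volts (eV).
-3.401 eV

The energy levels of a hydrogen-like atom are given by:
E_n = -13.6057 eV / n²

For n = 2:
E_2 = -13.6057 eV / 2²
E_2 = -13.6057 eV / 4
E_2 = -3.401 eV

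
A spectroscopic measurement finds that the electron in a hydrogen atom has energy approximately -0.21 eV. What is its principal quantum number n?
n = 8

The exact energy levels follow E_n = -13.6057 eV / n².

The measured value (-0.21 eV) is reported to only 2 significant figures, so we must test candidate n values and see which one matches to that precision.

Candidate energies:
  n = 6:  E = -13.6057/6² = -0.37794 eV
  n = 7:  E = -13.6057/7² = -0.27767 eV
  n = 8:  E = -13.6057/8² = -0.21259 eV  ← matches
  n = 9:  E = -13.6057/9² = -0.16797 eV
  n = 10:  E = -13.6057/10² = -0.13606 eV

Checking against the measurement of -0.21 eV (2 sig figs), only n = 8 agrees:
E_8 = -0.21259 eV, which rounds to -0.21 eV ✓

Therefore n = 8.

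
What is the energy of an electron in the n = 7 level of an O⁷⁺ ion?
-17.771 eV

For hydrogen-like ions, the energy levels scale with Z²:
E_n = -13.6057 Z² / n² eV

For O⁷⁺ (Z = 8) at n = 7:
E_7 = -13.6057 × 8² / 7²
E_7 = -13.6057 × 64 / 49
E_7 = -870.7648 / 49
E_7 = -17.771 eV

The energy is 64 times more negative than hydrogen at the same n due to the stronger nuclear charge.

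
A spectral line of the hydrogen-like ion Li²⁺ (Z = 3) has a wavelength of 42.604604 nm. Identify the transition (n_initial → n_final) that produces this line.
n = 9 → n = 2

First, find the photon energy from the wavelength (hc = 1239.84 eV·nm):
E = hc/λ = 1239.84 eV·nm / 42.604604 nm = 29.101080 eV

The energy levels of Li²⁺ satisfy E_n = -13.6057 × 3² / n² eV, so an emission n_i → n_f releases
ΔE = 13.6057 × 3² × (1/n_f² − 1/n_i²) eV.

Setting ΔE equal to the photon energy:
1/n_f² − 1/n_i² = 29.101080 / (13.6057 × 3²) = 0.23765432

Since 1/n_i² must be positive, we need 1/n_f² > 0.23765432, i.e. n_f ≤ 2. For each allowed n_f, solve n_i = (1/n_f² − 0.23765432)^(−1/2) and check whether it is a whole number:
  n_f = 1: 1/n_i² = 1.00000000 − 0.23765432 = 0.76234568 → n_i = 1.145  (not an integer) ✗
  n_f = 2: 1/n_i² = 0.25000000 − 0.23765432 = 0.01234568 → n_i = 9.000  → integer, n_i = 9 ✓

Only n_f = 2 gives an integer upper level, n_i = 9.

The transition is from n = 9 to n = 2 (emission).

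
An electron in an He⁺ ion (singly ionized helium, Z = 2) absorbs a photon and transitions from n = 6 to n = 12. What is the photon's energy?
1.13 eV

The energy levels of a hydrogen-like atom are E_n = -13.6057 Z² eV / n².

Energy at n = 6: E_6 = -13.6057 × 2² / 6² = -1.51174 eV
Energy at n = 12: E_12 = -13.6057 × 2² / 12² = -0.37794 eV

The excitation energy is the difference:
ΔE = E_12 - E_6
ΔE = -0.37794 - (-1.51174)
ΔE = 1.13 eV

Since this is positive, energy must be absorbed (photon absorption).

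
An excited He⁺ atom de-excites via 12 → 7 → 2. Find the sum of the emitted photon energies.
13.227764 eV

The energy levels of He⁺ are E_n = -13.6057 × 2² / n² eV.

First transition (12 → 7):
ΔE₁ = |E_7 - E_12|
ΔE₁ = |-1.110669387755 - (-0.377936111111)| = 0.732733277 eV

Second transition (7 → 2):
ΔE₂ = |E_2 - E_7|
ΔE₂ = |-13.605700000000 - (-1.110669387755)| = 12.495030612 eV

Total energy released:
E_total = ΔE₁ + ΔE₂ = 0.732733277 + 12.495030612 = 13.227764 eV

Note: This equals the direct transition 12 → 2: 13.227764 eV ✓
Energy is conserved regardless of the path taken.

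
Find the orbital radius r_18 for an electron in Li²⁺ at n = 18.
5.7151 nm (or 57.1511 Å)

The Bohr radius formula is:
r_n = n² a₀ / Z

where a₀ = 0.0529177 nm is the Bohr radius.

For Li²⁺ (Z = 3) at n = 18:
r_18 = 18² × 0.0529177 nm / 3
r_18 = 324 × 0.0529177 nm / 3
r_18 = 17.14533 nm / 3
r_18 = 5.7151 nm

The electron orbits at approximately 5.7151 nm from the nucleus.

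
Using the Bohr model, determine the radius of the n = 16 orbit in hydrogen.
13.5469 nm (or 135.4693 Å)

The Bohr radius formula is:
r_n = n² a₀ / Z

where a₀ = 0.0529177 nm is the Bohr radius.

For H (Z = 1) at n = 16:
r_16 = 16² × 0.0529177 nm / 1
r_16 = 256 × 0.0529177 nm / 1
r_16 = 13.54693 nm / 1
r_16 = 13.5469 nm

The electron orbits at approximately 13.5469 nm from the nucleus.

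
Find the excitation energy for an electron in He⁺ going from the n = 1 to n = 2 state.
40.81710 eV

The energy levels of a hydrogen-like atom are E_n = -13.6057 Z² eV / n².

Energy at n = 1: E_1 = -13.6057 × 2² / 1² = -54.42280000 eV
Energy at n = 2: E_2 = -13.6057 × 2² / 2² = -13.60570000 eV

The excitation energy is the difference:
ΔE = E_2 - E_1
ΔE = -13.60570000 - (-54.42280000)
ΔE = 40.81710 eV

Since this is positive, energy must be absorbed (photon absorption).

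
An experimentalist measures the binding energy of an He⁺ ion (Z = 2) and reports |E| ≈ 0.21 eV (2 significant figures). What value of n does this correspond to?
n = 16

The exact energy levels follow E_n = -13.6057 Z² / n² eV with Z = 2.

The measured value (-0.21 eV) is reported to only 2 significant figures, so we must test candidate n values and see which one matches to that precision.

Candidate energies:
  n = 14:  E = -13.6057 × 2² / 14² = -0.27767 eV
  n = 15:  E = -13.6057 × 2² / 15² = -0.24188 eV
  n = 16:  E = -13.6057 × 2² / 16² = -0.21259 eV  ← matches
  n = 17:  E = -13.6057 × 2² / 17² = -0.18831 eV
  n = 18:  E = -13.6057 × 2² / 18² = -0.16797 eV

Checking against the measurement of -0.21 eV (2 sig figs), only n = 16 agrees:
E_16 = -0.21259 eV, which rounds to -0.21 eV ✓

Therefore n = 16.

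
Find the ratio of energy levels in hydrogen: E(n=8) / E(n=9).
1.265625

Using E_n = -13.6057 Z² / n² eV with Z = 1:

E_8 = -13.6057 / 8² = -13.6057 / 64 = -0.21258906250 eV
E_9 = -13.6057 / 9² = -13.6057 / 81 = -0.16797160494 eV

The ratio is:
E_8/E_9 = (-0.21258906250) / (-0.16797160494)
E_8/E_9 = (-13.6057/64) / (-13.6057/81)
E_8/E_9 = 81/64
E_8/E_9 = 1.265625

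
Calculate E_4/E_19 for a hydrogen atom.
22.5625

Using E_n = -13.6057 Z² / n² eV with Z = 1:

E_4 = -13.6057 / 4² = -13.6057 / 16 = -0.85035625 eV
E_19 = -13.6057 / 19² = -13.6057 / 361 = -0.03768892 eV

The ratio is:
E_4/E_19 = (-0.85035625) / (-0.03768892)
E_4/E_19 = (-13.6057/16) / (-13.6057/361)
E_4/E_19 = 361/16
E_4/E_19 = 22.5625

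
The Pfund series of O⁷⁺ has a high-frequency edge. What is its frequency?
8.42200e+15 Hz

The series limit corresponds to the transition from n = ∞ to n = 5.
This is the highest energy (shortest wavelength) transition in the Pfund series.

E_∞ = 0 eV
E_5 = -13.6057 × 8² / 5² = -34.83059200 eV

Energy at series limit:
ΔE = E_∞ - E_5 = 0 - (-34.83059200) = 34.83059200 eV
E = 34.83059200 eV × (1.602177 × 10⁻¹⁹ J/eV) = 5.5804773e-18 J
f = E/h = 5.5804773e-18 J / (6.62607 × 10⁻³⁴ J·s) = 8.42200e+15 Hz

This energy equals the ionization energy from the n = 5 state of O⁷⁺.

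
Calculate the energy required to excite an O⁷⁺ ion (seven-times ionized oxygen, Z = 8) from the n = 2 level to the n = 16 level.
214.28978 eV

The energy levels of a hydrogen-like atom are E_n = -13.6057 Z² eV / n².

Energy at n = 2: E_2 = -13.6057 × 8² / 2² = -217.69120000 eV
Energy at n = 16: E_16 = -13.6057 × 8² / 16² = -3.40142500 eV

The excitation energy is the difference:
ΔE = E_16 - E_2
ΔE = -3.40142500 - (-217.69120000)
ΔE = 214.28978 eV

Since this is positive, energy must be absorbed (photon absorption).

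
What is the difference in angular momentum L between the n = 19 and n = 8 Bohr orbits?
1.1600e-33 J·s (or 11ℏ)

In the Bohr model, L_n = nℏ where ℏ = 1.054572e-34 J·s.

L_19 = 19ℏ = 2.003687e-33 J·s
L_8 = 8ℏ = 8.436576e-34 J·s

ΔL = L_19 - L_8 = (19 - 8)ℏ = 11ℏ
ΔL = 11 × 1.054572e-34 J·s = 1.1600e-33 J·s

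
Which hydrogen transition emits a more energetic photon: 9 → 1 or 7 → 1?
9 → 1

Calculate the energy for each transition:

Transition 9 → 1:
ΔE₁ = |E_1 - E_9| = |-13.6057/1² - (-13.6057/9²)|
ΔE₁ = |-13.6057000000 - (-0.1679716049)| = 13.4377284 eV

Transition 7 → 1:
ΔE₂ = |E_1 - E_7| = |-13.6057/1² - (-13.6057/7²)|
ΔE₂ = |-13.6057000000 - (-0.2776673469)| = 13.3280327 eV

Since 13.4377284 eV > 13.3280327 eV, the transition 9 → 1 emits the more energetic photon.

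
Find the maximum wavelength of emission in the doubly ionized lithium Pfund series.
828.422847 nm

The longest wavelength corresponds to the smallest energy transition in the series.
The Pfund series has all transitions ending at n_f = 5.

For Li²⁺ (Z = 3), the first line (α-line) is the jump from n = 6 to n = 5:
E_6 = -13.6057 × 3² / 6² = -3.4014250000 eV
E_5 = -13.6057 × 3² / 5² = -4.8980520000 eV
ΔE = E_6 - E_5 = 1.4966270000 eV

λ = hc/E = 1239.84 eV·nm / 1.4966270000 eV
λ = 828.422847 nm

This is the α-line of the Pfund series in Li²⁺.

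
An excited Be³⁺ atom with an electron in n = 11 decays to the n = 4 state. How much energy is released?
11.807 eV

The energy levels are E_n = -13.6057 Z² eV / n².

Energy at n = 11: E_11 = -13.6057 × 4² / 11² = -1.799101 eV
Energy at n = 4: E_4 = -13.6057 × 4² / 4² = -13.605700 eV

For emission (electron falling to lower state), the photon energy is:
E_photon = E_11 - E_4 = |-1.799101 - (-13.605700)|
E_photon = 11.807 eV

This energy is carried away by the emitted photon.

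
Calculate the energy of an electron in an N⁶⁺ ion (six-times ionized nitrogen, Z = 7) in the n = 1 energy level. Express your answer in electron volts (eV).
-666.67930 eV

The energy levels of a hydrogen-like atom are given by:
E_n = -13.6057 Z² / n² eV  (with Z = 7 for N⁶⁺)

For n = 1:
E_1 = -13.6057 × 7² / 1²
E_1 = -13.6057 × 49 / 1
E_1 = -666.67930 eV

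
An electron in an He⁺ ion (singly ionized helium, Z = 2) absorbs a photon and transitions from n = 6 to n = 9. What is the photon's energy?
0.840 eV

The energy levels of a hydrogen-like atom are E_n = -13.6057 Z² eV / n².

Energy at n = 6: E_6 = -13.6057 × 2² / 6² = -1.511744 eV
Energy at n = 9: E_9 = -13.6057 × 2² / 9² = -0.671886 eV

The excitation energy is the difference:
ΔE = E_9 - E_6
ΔE = -0.671886 - (-1.511744)
ΔE = 0.840 eV

Since this is positive, energy must be absorbed (photon absorption).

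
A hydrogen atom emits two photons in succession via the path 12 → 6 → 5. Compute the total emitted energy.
0.4497 eV

The energy levels of hydrogen are E_n = -13.6057 / n² eV.

First transition (12 → 6):
ΔE₁ = |E_6 - E_12|
ΔE₁ = |-0.3779361111 - (-0.0944840278)| = 0.2834521 eV

Second transition (6 → 5):
ΔE₂ = |E_5 - E_6|
ΔE₂ = |-0.5442280000 - (-0.3779361111)| = 0.1662919 eV

Total energy released:
E_total = ΔE₁ + ΔE₂ = 0.2834521 + 0.1662919 = 0.4497 eV

Note: This equals the direct transition 12 → 5: 0.4497 eV ✓
Energy is conserved regardless of the path taken.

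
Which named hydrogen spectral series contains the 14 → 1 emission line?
Lyman series

The spectral series in hydrogen are named based on the final (lower) energy level:
- Lyman series: n_final = 1 (ultraviolet)
- Balmer series: n_final = 2 (visible/near-UV)
- Paschen series: n_final = 3 (infrared)
- Brackett series: n_final = 4 (infrared)
- Pfund series: n_final = 5 (far infrared)

Since this transition ends at n = 1, it belongs to the Lyman series.

For reference, this 14 → 1 line has photon energy
ΔE = 13.6057 eV × (1/1² - 1/14²) = 13.536283 eV,
corresponding to wavelength λ = hc/ΔE = 1239.84 eV·nm / 13.536283 eV = 91.5938 nm in the ultraviolet region.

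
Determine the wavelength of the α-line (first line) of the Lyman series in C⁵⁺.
3.375056 nm

The longest wavelength corresponds to the smallest energy transition in the series.
The Lyman series has all transitions ending at n_f = 1.

For C⁵⁺ (Z = 6), the first line (α-line) is the jump from n = 2 to n = 1:
E_2 = -13.6057 × 6² / 2² = -122.45130000 eV
E_1 = -13.6057 × 6² / 1² = -489.80520000 eV
ΔE = E_2 - E_1 = 367.35390000 eV

λ = hc/E = 1239.84 eV·nm / 367.35390000 eV
λ = 3.375056 nm

This is the α-line of the Lyman series in C⁵⁺.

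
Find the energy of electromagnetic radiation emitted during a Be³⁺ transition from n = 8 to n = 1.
214.29 eV

The energy levels are E_n = -13.6057 Z² eV / n².

Energy at n = 8: E_8 = -13.6057 × 4² / 8² = -3.40143 eV
Energy at n = 1: E_1 = -13.6057 × 4² / 1² = -217.69120 eV

For emission (electron falling to lower state), the photon energy is:
E_photon = E_8 - E_1 = |-3.40143 - (-217.69120)|
E_photon = 214.29 eV

This energy is carried away by the emitted photon.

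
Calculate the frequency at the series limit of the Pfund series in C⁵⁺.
4.73738e+15 Hz

The series limit corresponds to the transition from n = ∞ to n = 5.
This is the highest energy (shortest wavelength) transition in the Pfund series.

E_∞ = 0 eV
E_5 = -13.6057 × 6² / 5² = -19.59220800 eV

Energy at series limit:
ΔE = E_∞ - E_5 = 0 - (-19.59220800) = 19.59220800 eV
E = 19.59220800 eV × (1.602177 × 10⁻¹⁹ J/eV) = 3.1390185e-18 J
f = E/h = 3.1390185e-18 J / (6.62607 × 10⁻³⁴ J·s) = 4.73738e+15 Hz

This energy equals the ionization energy from the n = 5 state of C⁵⁺.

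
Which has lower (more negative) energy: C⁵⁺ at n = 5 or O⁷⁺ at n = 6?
O⁷⁺ at n = 6 (E = -24.188 eV)

Using E_n = -13.6057 Z² / n² eV:

C⁵⁺ (Z = 6) at n = 5:
E = -13.6057 × 6² / 5² = -13.6057 × 36 / 25 = -19.592208 eV

O⁷⁺ (Z = 8) at n = 6:
E = -13.6057 × 8² / 6² = -13.6057 × 64 / 36 = -24.187911 eV

Since -24.187911 eV < -19.592208 eV,
O⁷⁺ at n = 6 is more tightly bound (requires more energy to ionize).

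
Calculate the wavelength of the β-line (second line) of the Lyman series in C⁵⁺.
2.8477 nm

The lines of a series are numbered from the longest wavelength (smallest ΔE) outward; the second line is the transition from n = n_f + 2 to n_f.
The Lyman series has all transitions ending at n_f = 1.

For C⁵⁺ (Z = 6), the second line (β-line) is the jump from n = 3 to n = 1:
E_3 = -13.6057 × 6² / 3² = -54.422800 eV
E_1 = -13.6057 × 6² / 1² = -489.805200 eV
ΔE = E_3 - E_1 = 435.382400 eV

λ = hc/E = 1239.84 eV·nm / 435.382400 eV
λ = 2.8477 nm

This is the β-line of the Lyman series in C⁵⁺.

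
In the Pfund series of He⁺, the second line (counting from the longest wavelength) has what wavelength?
1162.81228 nm

The lines of a series are numbered from the longest wavelength (smallest ΔE) outward; the second line is the transition from n = n_f + 2 to n_f.
The Pfund series has all transitions ending at n_f = 5.

For He⁺ (Z = 2), the second line (β-line) is the jump from n = 7 to n = 5:
E_7 = -13.6057 × 2² / 7² = -1.1106693878 eV
E_5 = -13.6057 × 2² / 5² = -2.1769120000 eV
ΔE = E_7 - E_5 = 1.0662426122 eV

λ = hc/E = 1239.84 eV·nm / 1.0662426122 eV
λ = 1162.81228 nm

This is the β-line of the Pfund series in He⁺.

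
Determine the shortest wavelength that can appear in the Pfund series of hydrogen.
2278.16283 nm

The series limit corresponds to the transition from n = ∞ to n = 5.
This is the highest energy (shortest wavelength) transition in the Pfund series.

E_∞ = 0 eV
E_5 = -13.6057 / 5² = -0.54422800000 eV

Energy at series limit:
ΔE = E_∞ - E_5 = 0 - (-0.54422800000) = 0.54422800000 eV
λ = hc/E = 1239.84 eV·nm / 0.54422800000 eV = 2278.16283 nm

This energy equals the ionization energy from the n = 5 state of hydrogen.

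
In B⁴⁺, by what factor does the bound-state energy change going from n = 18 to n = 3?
36.0000

Using E_n = -13.6057 Z² / n² eV with Z = 5:

E_3 = -13.6057 × 5² / 3² = -340.1425 / 9 = -37.7936111111 eV
E_18 = -13.6057 × 5² / 18² = -340.1425 / 324 = -1.0498225309 eV

The ratio is:
E_3/E_18 = (-37.7936111111) / (-1.0498225309)
E_3/E_18 = (-340.1425/9) / (-340.1425/324)
E_3/E_18 = 324/9
E_3/E_18 = 36.0000
(Note: the Z² factors cancel in the ratio.)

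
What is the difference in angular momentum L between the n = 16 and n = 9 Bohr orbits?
7.38e-34 J·s (or 7ℏ)

In the Bohr model, L_n = nℏ where ℏ = 1.0546e-34 J·s.

L_16 = 16ℏ = 1.6874e-33 J·s
L_9 = 9ℏ = 9.4914e-34 J·s

ΔL = L_16 - L_9 = (16 - 9)ℏ = 7ℏ
ΔL = 7 × 1.0546e-34 J·s = 7.38e-34 J·s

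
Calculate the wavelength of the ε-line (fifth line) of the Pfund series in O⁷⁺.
47.4617 nm

The lines of a series are numbered from the longest wavelength (smallest ΔE) outward; the fifth line is the transition from n = n_f + 5 to n_f.
The Pfund series has all transitions ending at n_f = 5.

For O⁷⁺ (Z = 8), the fifth line (ε-line) is the jump from n = 10 to n = 5:
E_10 = -13.6057 × 8² / 10² = -8.707648 eV
E_5 = -13.6057 × 8² / 5² = -34.830592 eV
ΔE = E_10 - E_5 = 26.122944 eV

λ = hc/E = 1239.84 eV·nm / 26.122944 eV
λ = 47.4617 nm

This is the ε-line of the Pfund series in O⁷⁺.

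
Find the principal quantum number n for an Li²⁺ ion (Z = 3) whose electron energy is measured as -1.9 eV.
n = 8

The exact energy levels follow E_n = -13.6057 Z² / n² eV with Z = 3.

The measured value (-1.9 eV) is reported to only 2 significant figures, so we must test candidate n values and see which one matches to that precision.

Candidate energies:
  n = 6:  E = -13.6057 × 3² / 6² = -3.40143 eV
  n = 7:  E = -13.6057 × 3² / 7² = -2.49901 eV
  n = 8:  E = -13.6057 × 3² / 8² = -1.91330 eV  ← matches
  n = 9:  E = -13.6057 × 3² / 9² = -1.51174 eV
  n = 10:  E = -13.6057 × 3² / 10² = -1.22451 eV

Checking against the measurement of -1.9 eV (2 sig figs), only n = 8 agrees:
E_8 = -1.91330 eV, which rounds to -1.9 eV ✓

Therefore n = 8.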